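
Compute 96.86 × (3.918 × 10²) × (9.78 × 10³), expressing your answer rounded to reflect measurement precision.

96.86 × (3.918 × 10²) × (9.78 × 10³) = 371148535.44
Multiplication/division keeps the fewest significant figures: 96.86 → 4 s.f., 3.918 × 10² → 4 s.f., 9.78 × 10³ → 3 s.f.; limit is 3.
Rounded to 3 significant figures: 3.71 × 10⁸.

3.71 × 10⁸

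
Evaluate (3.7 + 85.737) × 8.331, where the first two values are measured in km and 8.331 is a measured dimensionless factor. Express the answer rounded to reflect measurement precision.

745 km

3.7 km + 85.737 km = 89.437 km; the sum is limited to 1 decimal place (3 s.f.).
Carrying full precision, 89.437 × 8.331 = 745.099647 km; 8.331 has 4 s.f., so the result keeps min(3, 4) = 3 s.f.
Rounded to 3 significant figures: 745 km.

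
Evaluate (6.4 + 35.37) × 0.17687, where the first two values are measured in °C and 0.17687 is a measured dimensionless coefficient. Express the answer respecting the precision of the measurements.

7.39 °C

6.4 °C + 35.37 °C = 41.77 °C; the sum is limited to 1 decimal place (3 s.f.).
Carrying full precision, 41.77 × 0.17687 = 7.3878599 °C; 0.17687 has 5 s.f., so the result keeps min(3, 5) = 3 s.f.
Rounded to 3 significant figures: 7.39 °C.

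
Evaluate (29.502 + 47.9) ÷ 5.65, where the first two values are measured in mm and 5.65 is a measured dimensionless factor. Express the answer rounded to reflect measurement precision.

29.502 mm + 47.9 mm = 77.402 mm; the sum is limited to 1 decimal place (3 s.f.).
Carrying full precision, 77.402 ÷ 5.65 = 13.6994690265… mm; 5.65 has 3 s.f., so the result keeps min(3, 3) = 3 s.f.
Rounded to 3 significant figures: 13.7 mm.

13.7 mm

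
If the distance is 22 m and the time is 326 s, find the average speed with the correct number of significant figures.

average speed = 22 m ÷ 326 s = 0.0674846625767… m/s.
22 has 2 significant figures; 326 has 3.
Division/multiplication keeps the fewest: 2 significant figures.
Rounded: 0.067 m/s.

0.067 m/s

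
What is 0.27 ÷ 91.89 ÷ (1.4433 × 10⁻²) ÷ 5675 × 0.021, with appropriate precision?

0.27 ÷ 91.89 ÷ (1.4433 × 10⁻²) ÷ 5675 × 0.021 = 7.53342258759 × 10^-7…
Multiplication/division keeps the fewest significant figures: 0.27 → 2 s.f., 91.89 → 4 s.f., 1.4433 × 10⁻² → 5 s.f., 5675 → 4 s.f., 0.021 → 2 s.f.; limit is 2.
Rounded to 2 significant figures: 7.5 × 10⁻⁷.

7.5 × 10⁻⁷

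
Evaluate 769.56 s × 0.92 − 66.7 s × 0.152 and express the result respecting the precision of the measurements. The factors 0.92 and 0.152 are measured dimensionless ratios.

769.56 × 0.92 = 707.9952 → 7.1 × 10² s (2 s.f., last digit at the 10^1 place).
66.7 × 0.152 = 10.1384 → 10.1 s (3 s.f., last digit at the 10^-1 place).
Difference: 697.8568 s; keep the coarser place, 10^1.
Result: 7.0 × 10² s.

7.0 × 10² s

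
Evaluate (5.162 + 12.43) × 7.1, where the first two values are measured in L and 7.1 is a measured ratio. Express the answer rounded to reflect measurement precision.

1.2 × 10^2 L

5.162 L + 12.43 L = 17.592 L; the sum is limited to 2 decimal places (4 s.f.).
Carrying full precision, 17.592 × 7.1 = 124.9032 L; 7.1 has 2 s.f., so the result keeps min(4, 2) = 2 s.f.
Rounded to 2 significant figures: 1.2 × 10^2 L.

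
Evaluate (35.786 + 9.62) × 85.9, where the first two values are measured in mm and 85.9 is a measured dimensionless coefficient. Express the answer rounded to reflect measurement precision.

35.786 mm + 9.62 mm = 45.406 mm; the sum is limited to 2 decimal places (4 s.f.).
Carrying full precision, 45.406 × 85.9 = 3900.3754 mm; 85.9 has 3 s.f., so the result keeps min(4, 3) = 3 s.f.
Rounded to 3 significant figures: 3.90 × 10^3 mm.

3.90 × 10^3 mm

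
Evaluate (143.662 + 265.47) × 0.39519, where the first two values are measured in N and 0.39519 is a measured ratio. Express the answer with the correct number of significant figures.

161.68 N

143.662 N + 265.47 N = 409.132 N; the sum is limited to 2 decimal places (5 s.f.).
Carrying full precision, 409.132 × 0.39519 = 161.68487508 N; 0.39519 has 5 s.f., so the result keeps min(5, 5) = 5 s.f.
Rounded to 5 significant figures: 161.68 N.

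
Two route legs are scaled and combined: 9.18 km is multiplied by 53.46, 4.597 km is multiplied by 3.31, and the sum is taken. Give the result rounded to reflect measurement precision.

506 km

9.18 × 53.46 = 490.7628 → 491 km (3 s.f., last digit at the 10^0 place).
4.597 × 3.31 = 15.21607 → 15.2 km (3 s.f., last digit at the 10^-1 place).
Sum: 505.97887 km; keep the coarser place, 10^0.
Result: 506 km.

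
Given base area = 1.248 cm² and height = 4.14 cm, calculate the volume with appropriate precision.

volume = 1.248 cm² × 4.14 cm = 5.16672 cm³.
1.248 has 4 significant figures; 4.14 has 3.
Division/multiplication keeps the fewest: 3 significant figures.
Rounded: 5.17 cm³.

5.17 cm³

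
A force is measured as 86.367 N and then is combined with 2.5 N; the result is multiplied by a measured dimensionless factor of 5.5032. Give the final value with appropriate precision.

86.367 N + 2.5 N = 88.867 N; the sum is limited to 1 decimal place (3 s.f.).
Carrying full precision, 88.867 × 5.5032 = 489.0528744 N; 5.5032 has 5 s.f., so the result keeps min(3, 5) = 3 s.f.
Rounded to 3 significant figures: 489 N.

489 N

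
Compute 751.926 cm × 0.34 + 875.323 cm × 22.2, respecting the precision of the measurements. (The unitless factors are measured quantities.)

751.926 × 0.34 = 255.65484 → 2.6 × 10² cm (2 s.f., last digit at the 10^1 place).
875.323 × 22.2 = 19432.1706 → 1.94 × 10⁴ cm (3 s.f., last digit at the 10^2 place).
Sum: 19687.82544 cm; keep the coarser place, 10^2.
Result: 1.97 × 10⁴ cm.

1.97 × 10⁴ cm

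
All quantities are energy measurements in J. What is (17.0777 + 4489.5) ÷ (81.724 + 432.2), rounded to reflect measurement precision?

8.769

17.0777 + 4489.5 = 4506.5777, limited to 1 d.p. → 5 s.f.; 81.724 + 432.2 = 513.924, limited to 1 d.p. → 4 s.f.
Carrying full precision, 4506.5777 ÷ 513.924 = 8.76895747231…; keep min(5, 4) = 4 s.f.
Rounded to 4 significant figures: 8.769.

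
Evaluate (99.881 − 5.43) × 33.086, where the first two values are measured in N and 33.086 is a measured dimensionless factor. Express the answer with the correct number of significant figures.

3125 N

99.881 N − 5.43 N = 94.451 N; the difference is limited to 2 decimal places (4 s.f.).
Carrying full precision, 94.451 × 33.086 = 3125.005786 N; 33.086 has 5 s.f., so the result keeps min(4, 5) = 4 s.f.
Rounded to 4 significant figures: 3125 N.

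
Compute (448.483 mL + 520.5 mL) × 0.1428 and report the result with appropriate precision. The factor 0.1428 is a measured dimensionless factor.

448.483 mL + 520.5 mL = 968.983 mL; the sum is limited to 1 decimal place (4 s.f.).
Carrying full precision, 968.983 × 0.1428 = 138.3707724 mL; 0.1428 has 4 s.f., so the result keeps min(4, 4) = 4 s.f.
Rounded to 4 significant figures: 138.4 mL.

138.4 mL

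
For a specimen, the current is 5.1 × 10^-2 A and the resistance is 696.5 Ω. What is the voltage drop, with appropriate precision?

voltage drop = 5.1 × 10^-2 A × 696.5 Ω = 35.5215 V.
5.1 × 10^-2 has 2 significant figures; 696.5 has 4.
Division/multiplication keeps the fewest: 2 significant figures.
Rounded: 36 V.

36 V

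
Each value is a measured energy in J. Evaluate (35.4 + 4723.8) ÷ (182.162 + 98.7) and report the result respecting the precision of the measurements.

16.94

35.4 + 4723.8 = 4759.2, limited to 1 d.p. → 5 s.f.; 182.162 + 98.7 = 280.862, limited to 1 d.p. → 4 s.f.
Carrying full precision, 4759.2 ÷ 280.862 = 16.9449765365…; keep min(5, 4) = 4 s.f.
Rounded to 4 significant figures: 16.94.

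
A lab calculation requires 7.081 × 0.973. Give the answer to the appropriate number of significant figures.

7.081 × 0.973 = 6.889813
Multiplication/division keeps the fewest significant figures: 7.081 → 4 s.f., 0.973 → 3 s.f.; limit is 3.
Rounded to 3 significant figures: 6.89.

6.89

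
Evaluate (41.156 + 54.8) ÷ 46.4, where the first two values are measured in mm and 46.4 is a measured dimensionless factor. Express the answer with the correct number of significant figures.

41.156 mm + 54.8 mm = 95.956 mm; the sum is limited to 1 decimal place (3 s.f.).
Carrying full precision, 95.956 ÷ 46.4 = 2.06801724138… mm; 46.4 has 3 s.f., so the result keeps min(3, 3) = 3 s.f.
Rounded to 3 significant figures: 2.07 mm.

2.07 mm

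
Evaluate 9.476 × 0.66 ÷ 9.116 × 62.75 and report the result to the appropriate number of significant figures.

43

9.476 × 0.66 ÷ 9.116 × 62.75 = 43.0505199649…
Multiplication/division keeps the fewest significant figures: 9.476 → 4 s.f., 0.66 → 2 s.f., 9.116 → 4 s.f., 62.75 → 4 s.f.; limit is 2.
Rounded to 2 significant figures: 43.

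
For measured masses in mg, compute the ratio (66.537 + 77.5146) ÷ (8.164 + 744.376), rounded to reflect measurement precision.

0.191421

66.537 + 77.5146 = 144.0516, limited to 3 d.p. → 6 s.f.; 8.164 + 744.376 = 752.540, limited to 3 d.p. → 6 s.f.
Carrying full precision, 144.0516 ÷ 752.540 = 0.191420522497…; keep min(6, 6) = 6 s.f.
Rounded to 6 significant figures: 0.191421.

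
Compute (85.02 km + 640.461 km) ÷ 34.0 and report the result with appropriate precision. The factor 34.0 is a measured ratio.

21.3 km

85.02 km + 640.461 km = 725.481 km; the sum is limited to 2 decimal places (5 s.f.).
Carrying full precision, 725.481 ÷ 34.0 = 21.3376764706… km; 34.0 has 3 s.f., so the result keeps min(5, 3) = 3 s.f.
Rounded to 3 significant figures: 21.3 km.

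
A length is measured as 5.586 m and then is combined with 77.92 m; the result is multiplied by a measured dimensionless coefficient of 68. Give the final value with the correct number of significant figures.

5.586 m + 77.92 m = 83.506 m; the sum is limited to 2 decimal places (4 s.f.).
Carrying full precision, 83.506 × 68 = 5678.408 m; 68 has 2 s.f., so the result keeps min(4, 2) = 2 s.f.
Rounded to 2 significant figures: 5.7 × 10³ m.

5.7 × 10³ m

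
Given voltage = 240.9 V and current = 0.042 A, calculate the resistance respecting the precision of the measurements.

resistance = 240.9 V ÷ 0.042 A = 5735.71428571… Ω.
240.9 has 4 significant figures; 0.042 has 2.
Division/multiplication keeps the fewest: 2 significant figures.
Rounded: 5.7 × 10³ Ω.

5.7 × 10³ Ω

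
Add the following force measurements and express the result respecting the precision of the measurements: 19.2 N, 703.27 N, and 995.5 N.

1718.0 N

19.2 N + 703.27 N + 995.5 N = 1717.97 N.
Addition/subtraction keeps the fewest decimal places: 19.2 → 1 decimal place, 703.27 → 2 decimal places, 995.5 → 1 decimal place; limit is 1.
Rounded to 1 decimal place: 1718.0 N.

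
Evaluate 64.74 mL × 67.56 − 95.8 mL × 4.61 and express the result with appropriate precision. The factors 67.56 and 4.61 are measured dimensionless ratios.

3.932 × 10^3 mL

64.74 × 67.56 = 4373.8344 → 4374 mL (4 s.f., last digit at the 10^0 place).
95.8 × 4.61 = 441.638 → 442 mL (3 s.f., last digit at the 10^0 place).
Difference: 3932.1964 mL; keep the coarser place, 10^0.
Result: 3.932 × 10^3 mL.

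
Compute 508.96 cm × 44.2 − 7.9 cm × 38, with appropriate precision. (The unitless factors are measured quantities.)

2.22 × 10⁴ cm

508.96 × 44.2 = 22496.032 → 2.25 × 10⁴ cm (3 s.f., last digit at the 10^2 place).
7.9 × 38 = 300.2 → 3.0 × 10² cm (2 s.f., last digit at the 10^1 place).
Difference: 22195.832 cm; keep the coarser place, 10^2.
Result: 2.22 × 10⁴ cm.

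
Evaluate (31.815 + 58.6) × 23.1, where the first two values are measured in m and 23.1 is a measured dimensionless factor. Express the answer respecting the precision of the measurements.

31.815 m + 58.6 m = 90.415 m; the sum is limited to 1 decimal place (3 s.f.).
Carrying full precision, 90.415 × 23.1 = 2088.5865 m; 23.1 has 3 s.f., so the result keeps min(3, 3) = 3 s.f.
Rounded to 3 significant figures: 2.09 × 10³ m.

2.09 × 10³ m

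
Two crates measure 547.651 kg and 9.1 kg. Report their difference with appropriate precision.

538.6 kg

547.651 kg − 9.1 kg = 538.551 kg.
Addition/subtraction keeps the fewest decimal places: 547.651 → 3 decimal places, 9.1 → 1 decimal place; limit is 1.
Rounded to 1 decimal place: 538.6 kg.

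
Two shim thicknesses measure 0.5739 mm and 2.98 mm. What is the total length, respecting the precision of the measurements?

0.5739 mm + 2.98 mm = 3.5539 mm.
Addition/subtraction keeps the fewest decimal places: 0.5739 → 4 decimal places, 2.98 → 2 decimal places; limit is 2.
Rounded to 2 decimal places: 3.55 mm.

3.55 mm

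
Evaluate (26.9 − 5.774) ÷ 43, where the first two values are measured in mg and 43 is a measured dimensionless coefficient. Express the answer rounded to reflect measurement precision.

26.9 mg − 5.774 mg = 21.126 mg; the difference is limited to 1 decimal place (3 s.f.).
Carrying full precision, 21.126 ÷ 43 = 0.491302325581… mg; 43 has 2 s.f., so the result keeps min(3, 2) = 2 s.f.
Rounded to 2 significant figures: 0.49 mg.

0.49 mg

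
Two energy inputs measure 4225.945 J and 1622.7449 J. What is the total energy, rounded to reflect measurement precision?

4225.945 J + 1622.7449 J = 5848.6899 J.
Addition/subtraction keeps the fewest decimal places: 4225.945 → 3 decimal places, 1622.7449 → 4 decimal places; limit is 3.
Rounded to 3 decimal places: 5848.690 J.

5848.690 J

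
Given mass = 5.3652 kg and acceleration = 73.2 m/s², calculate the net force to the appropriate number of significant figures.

net force = 5.3652 kg × 73.2 m/s² = 392.73264 N.
5.3652 has 5 significant figures; 73.2 has 3.
Division/multiplication keeps the fewest: 3 significant figures.
Rounded: 393 N.

393 N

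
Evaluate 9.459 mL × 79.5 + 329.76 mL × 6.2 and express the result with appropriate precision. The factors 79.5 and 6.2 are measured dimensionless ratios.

2.8 × 10^3 mL

9.459 × 79.5 = 751.9905 → 7.52 × 10^2 mL (3 s.f., last digit at the 10^0 place).
329.76 × 6.2 = 2044.512 → 2.0 × 10^3 mL (2 s.f., last digit at the 10^2 place).
Sum: 2796.5025 mL; keep the coarser place, 10^2.
Result: 2.8 × 10^3 mL.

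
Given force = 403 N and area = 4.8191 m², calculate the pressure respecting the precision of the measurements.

83.6 Pa

pressure = 403 N ÷ 4.8191 m² = 83.6255732398… Pa.
403 has 3 significant figures; 4.8191 has 5.
Division/multiplication keeps the fewest: 3 significant figures.
Rounded: 83.6 Pa.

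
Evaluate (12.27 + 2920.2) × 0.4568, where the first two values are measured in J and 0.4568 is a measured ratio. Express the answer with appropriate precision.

1340. J

12.27 J + 2920.2 J = 2932.47 J; the sum is limited to 1 decimal place (5 s.f.).
Carrying full precision, 2932.47 × 0.4568 = 1339.552296 J; 0.4568 has 4 s.f., so the result keeps min(5, 4) = 4 s.f.
Rounded to 4 significant figures: 1340. J.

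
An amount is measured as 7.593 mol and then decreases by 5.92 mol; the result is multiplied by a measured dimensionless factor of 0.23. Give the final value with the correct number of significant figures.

0.38 mol

7.593 mol − 5.92 mol = 1.673 mol; the difference is limited to 2 decimal places (3 s.f.).
Carrying full precision, 1.673 × 0.23 = 0.38479 mol; 0.23 has 2 s.f., so the result keeps min(3, 2) = 2 s.f.
Rounded to 2 significant figures: 0.38 mol.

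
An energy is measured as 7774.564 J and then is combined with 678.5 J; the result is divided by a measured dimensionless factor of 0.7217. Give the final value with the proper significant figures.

7774.564 J + 678.5 J = 8453.064 J; the sum is limited to 1 decimal place (5 s.f.).
Carrying full precision, 8453.064 ÷ 0.7217 = 11712.711653… J; 0.7217 has 4 s.f., so the result keeps min(5, 4) = 4 s.f.
Rounded to 4 significant figures: 1.171 × 10⁴ J.

1.171 × 10⁴ J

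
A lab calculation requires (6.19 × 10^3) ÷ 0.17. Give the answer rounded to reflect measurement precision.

3.6 × 10^4

(6.19 × 10^3) ÷ 0.17 = 36411.7647059…
Multiplication/division keeps the fewest significant figures: 6.19 × 10^3 → 3 s.f., 0.17 → 2 s.f.; limit is 2.
Rounded to 2 significant figures: 3.6 × 10^4.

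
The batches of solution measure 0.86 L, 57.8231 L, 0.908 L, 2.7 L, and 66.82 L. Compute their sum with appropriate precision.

0.86 L + 57.8231 L + 0.908 L + 2.7 L + 66.82 L = 129.1111 L.
Addition/subtraction keeps the fewest decimal places: 0.86 → 2 decimal places, 57.8231 → 4 decimal places, 0.908 → 3 decimal places, 2.7 → 1 decimal place, 66.82 → 2 decimal places; limit is 1.
Rounded to 1 decimal place: 129.1 L.

129.1 L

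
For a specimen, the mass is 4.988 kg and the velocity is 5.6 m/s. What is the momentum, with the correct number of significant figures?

momentum = 4.988 kg × 5.6 m/s = 27.9328 kg·m/s.
4.988 has 4 significant figures; 5.6 has 2.
Division/multiplication keeps the fewest: 2 significant figures.
Rounded: 28 kg·m/s.

28 kg·m/s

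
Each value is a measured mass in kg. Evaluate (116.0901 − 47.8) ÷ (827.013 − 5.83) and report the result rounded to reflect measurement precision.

116.0901 − 47.8 = 68.2901, limited to 1 d.p. → 3 s.f.; 827.013 − 5.83 = 821.183, limited to 2 d.p. → 5 s.f.
Carrying full precision, 68.2901 ÷ 821.183 = 0.0831606353273…; keep min(3, 5) = 3 s.f.
Rounded to 3 significant figures: 0.0832.

0.0832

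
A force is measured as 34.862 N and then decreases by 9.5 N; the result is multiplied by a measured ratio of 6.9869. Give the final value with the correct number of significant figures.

34.862 N − 9.5 N = 25.362 N; the difference is limited to 1 decimal place (3 s.f.).
Carrying full precision, 25.362 × 6.9869 = 177.2017578 N; 6.9869 has 5 s.f., so the result keeps min(3, 5) = 3 s.f.
Rounded to 3 significant figures: 177 N.

177 N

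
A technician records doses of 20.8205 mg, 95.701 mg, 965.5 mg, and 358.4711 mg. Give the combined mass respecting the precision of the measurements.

1440.5 mg

20.8205 mg + 95.701 mg + 965.5 mg + 358.4711 mg = 1440.4926 mg.
Addition/subtraction keeps the fewest decimal places: 20.8205 → 4 decimal places, 95.701 → 3 decimal places, 965.5 → 1 decimal place, 358.4711 → 4 decimal places; limit is 1.
Rounded to 1 decimal place: 1440.5 mg.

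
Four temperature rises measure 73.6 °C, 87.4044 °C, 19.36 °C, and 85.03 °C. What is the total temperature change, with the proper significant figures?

265.4 °C

73.6 °C + 87.4044 °C + 19.36 °C + 85.03 °C = 265.3944 °C.
Addition/subtraction keeps the fewest decimal places: 73.6 → 1 decimal place, 87.4044 → 4 decimal places, 19.36 → 2 decimal places, 85.03 → 2 decimal places; limit is 1.
Rounded to 1 decimal place: 265.4 °C.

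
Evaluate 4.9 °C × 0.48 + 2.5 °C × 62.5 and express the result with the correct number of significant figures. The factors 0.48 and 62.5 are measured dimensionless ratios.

1.6 × 10^2 °C

4.9 × 0.48 = 2.352 → 2.4 °C (2 s.f., last digit at the 10^-1 place).
2.5 × 62.5 = 156.25 → 1.6 × 10^2 °C (2 s.f., last digit at the 10^1 place).
Sum: 158.602 °C; keep the coarser place, 10^1.
Result: 1.6 × 10^2 °C.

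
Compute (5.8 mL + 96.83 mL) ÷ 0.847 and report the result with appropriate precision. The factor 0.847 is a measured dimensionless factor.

121 mL

5.8 mL + 96.83 mL = 102.63 mL; the sum is limited to 1 decimal place (4 s.f.).
Carrying full precision, 102.63 ÷ 0.847 = 121.168831169… mL; 0.847 has 3 s.f., so the result keeps min(4, 3) = 3 s.f.
Rounded to 3 significant figures: 121 mL.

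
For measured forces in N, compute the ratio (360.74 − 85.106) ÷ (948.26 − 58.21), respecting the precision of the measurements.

360.74 − 85.106 = 275.634, limited to 2 d.p. → 5 s.f.; 948.26 − 58.21 = 890.05, limited to 2 d.p. → 5 s.f.
Carrying full precision, 275.634 ÷ 890.05 = 0.309683725633…; keep min(5, 5) = 5 s.f.
Rounded to 5 significant figures: 0.30968.

0.30968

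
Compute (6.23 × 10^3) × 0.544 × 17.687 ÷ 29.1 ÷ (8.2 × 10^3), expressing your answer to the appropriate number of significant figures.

0.25

(6.23 × 10^3) × 0.544 × 17.687 ÷ 29.1 ÷ (8.2 × 10^3) = 0.251208471377…
Multiplication/division keeps the fewest significant figures: 6.23 × 10^3 → 3 s.f., 0.544 → 3 s.f., 17.687 → 5 s.f., 29.1 → 3 s.f., 8.2 × 10^3 → 2 s.f.; limit is 2.
Rounded to 2 significant figures: 0.25.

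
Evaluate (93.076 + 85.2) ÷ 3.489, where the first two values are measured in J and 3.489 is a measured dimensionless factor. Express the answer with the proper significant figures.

51.10 J

93.076 J + 85.2 J = 178.276 J; the sum is limited to 1 decimal place (4 s.f.).
Carrying full precision, 178.276 ÷ 3.489 = 51.0965892806… J; 3.489 has 4 s.f., so the result keeps min(4, 4) = 4 s.f.
Rounded to 4 significant figures: 51.10 J.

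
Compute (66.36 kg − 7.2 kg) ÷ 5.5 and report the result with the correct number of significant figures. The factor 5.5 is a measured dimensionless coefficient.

11 kg

66.36 kg − 7.2 kg = 59.16 kg; the difference is limited to 1 decimal place (3 s.f.).
Carrying full precision, 59.16 ÷ 5.5 = 10.7563636364… kg; 5.5 has 2 s.f., so the result keeps min(3, 2) = 2 s.f.
Rounded to 2 significant figures: 11 kg.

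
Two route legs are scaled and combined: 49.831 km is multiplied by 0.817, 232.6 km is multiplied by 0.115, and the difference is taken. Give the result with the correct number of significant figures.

49.831 × 0.817 = 40.711927 → 40.7 km (3 s.f., last digit at the 10^-1 place).
232.6 × 0.115 = 26.749 → 26.7 km (3 s.f., last digit at the 10^-1 place).
Difference: 13.962927 km; keep the coarser place, 10^-1.
Result: 14.0 km.

14.0 km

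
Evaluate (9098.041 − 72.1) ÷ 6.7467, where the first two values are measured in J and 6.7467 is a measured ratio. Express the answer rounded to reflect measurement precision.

9098.041 J − 72.1 J = 9025.941 J; the difference is limited to 1 decimal place (5 s.f.).
Carrying full precision, 9025.941 ÷ 6.7467 = 1337.83049491… J; 6.7467 has 5 s.f., so the result keeps min(5, 5) = 5 s.f.
Rounded to 5 significant figures: 1337.8 J.

1337.8 J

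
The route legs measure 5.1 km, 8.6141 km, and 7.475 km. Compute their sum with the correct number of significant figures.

5.1 km + 8.6141 km + 7.475 km = 21.1891 km.
Addition/subtraction keeps the fewest decimal places: 5.1 → 1 decimal place, 8.6141 → 4 decimal places, 7.475 → 3 decimal places; limit is 1.
Rounded to 1 decimal place: 21.2 km.

21.2 km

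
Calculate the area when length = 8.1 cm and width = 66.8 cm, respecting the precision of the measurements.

5.4 × 10^2 cm²

area = 8.1 cm × 66.8 cm = 541.08 cm².
8.1 has 2 significant figures; 66.8 has 3.
Division/multiplication keeps the fewest: 2 significant figures.
Rounded: 5.4 × 10^2 cm².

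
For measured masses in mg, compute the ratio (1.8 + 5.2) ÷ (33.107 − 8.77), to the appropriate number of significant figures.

1.8 + 5.2 = 7.0, limited to 1 d.p. → 2 s.f.; 33.107 − 8.77 = 24.337, limited to 2 d.p. → 4 s.f.
Carrying full precision, 7.0 ÷ 24.337 = 0.287627891688…; keep min(2, 4) = 2 s.f.
Rounded to 2 significant figures: 0.29.

0.29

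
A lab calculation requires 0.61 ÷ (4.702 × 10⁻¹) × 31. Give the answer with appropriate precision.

0.61 ÷ (4.702 × 10⁻¹) × 31 = 40.2169289664…
Multiplication/division keeps the fewest significant figures: 0.61 → 2 s.f., 4.702 × 10⁻¹ → 4 s.f., 31 → 2 s.f.; limit is 2.
Rounded to 2 significant figures: 40.

40.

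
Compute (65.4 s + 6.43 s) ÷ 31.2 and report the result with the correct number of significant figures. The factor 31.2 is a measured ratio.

2.30 s

65.4 s + 6.43 s = 71.83 s; the sum is limited to 1 decimal place (3 s.f.).
Carrying full precision, 71.83 ÷ 31.2 = 2.30224358974… s; 31.2 has 3 s.f., so the result keeps min(3, 3) = 3 s.f.
Rounded to 3 significant figures: 2.30 s.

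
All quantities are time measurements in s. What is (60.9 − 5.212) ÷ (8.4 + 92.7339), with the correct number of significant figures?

60.9 − 5.212 = 55.688, limited to 1 d.p. → 3 s.f.; 8.4 + 92.7339 = 101.1339, limited to 1 d.p. → 4 s.f.
Carrying full precision, 55.688 ÷ 101.1339 = 0.550636334602…; keep min(3, 4) = 3 s.f.
Rounded to 3 significant figures: 0.551.

0.551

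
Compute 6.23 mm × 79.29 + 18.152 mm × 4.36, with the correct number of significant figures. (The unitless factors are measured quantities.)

6.23 × 79.29 = 493.9767 → 494 mm (3 s.f., last digit at the 10^0 place).
18.152 × 4.36 = 79.14272 → 79.1 mm (3 s.f., last digit at the 10^-1 place).
Sum: 573.11942 mm; keep the coarser place, 10^0.
Result: 573 mm.

573 mm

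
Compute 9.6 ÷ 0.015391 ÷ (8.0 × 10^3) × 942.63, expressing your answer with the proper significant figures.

9.6 ÷ 0.015391 ÷ (8.0 × 10^3) × 942.63 = 73.4946397245…
Multiplication/division keeps the fewest significant figures: 9.6 → 2 s.f., 0.015391 → 5 s.f., 8.0 × 10^3 → 2 s.f., 942.63 → 5 s.f.; limit is 2.
Rounded to 2 significant figures: 73.

73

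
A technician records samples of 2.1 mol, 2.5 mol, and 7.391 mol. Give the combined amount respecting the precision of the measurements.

12.0 mol

2.1 mol + 2.5 mol + 7.391 mol = 11.991 mol.
Addition/subtraction keeps the fewest decimal places: 2.1 → 1 decimal place, 2.5 → 1 decimal place, 7.391 → 3 decimal places; limit is 1.
Rounded to 1 decimal place: 12.0 mol.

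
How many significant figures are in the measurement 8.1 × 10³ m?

2

8.1 × 10³: in scientific notation every digit of the coefficient is significant.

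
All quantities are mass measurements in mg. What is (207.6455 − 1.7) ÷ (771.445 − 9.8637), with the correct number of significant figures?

0.2704

207.6455 − 1.7 = 205.9455, limited to 1 d.p. → 4 s.f.; 771.445 − 9.8637 = 761.5813, limited to 3 d.p. → 6 s.f.
Carrying full precision, 205.9455 ÷ 761.5813 = 0.270418273138…; keep min(4, 6) = 4 s.f.
Rounded to 4 significant figures: 0.2704.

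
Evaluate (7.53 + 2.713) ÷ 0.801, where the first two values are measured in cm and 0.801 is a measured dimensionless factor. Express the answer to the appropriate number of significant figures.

12.8 cm

7.53 cm + 2.713 cm = 10.243 cm; the sum is limited to 2 decimal places (4 s.f.).
Carrying full precision, 10.243 ÷ 0.801 = 12.7877652934… cm; 0.801 has 3 s.f., so the result keeps min(4, 3) = 3 s.f.
Rounded to 3 significant figures: 12.8 cm.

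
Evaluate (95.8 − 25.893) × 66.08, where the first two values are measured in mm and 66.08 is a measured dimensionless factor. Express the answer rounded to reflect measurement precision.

95.8 mm − 25.893 mm = 69.907 mm; the difference is limited to 1 decimal place (3 s.f.).
Carrying full precision, 69.907 × 66.08 = 4619.45456 mm; 66.08 has 4 s.f., so the result keeps min(3, 4) = 3 s.f.
Rounded to 3 significant figures: 4.62 × 10^3 mm.

4.62 × 10^3 mm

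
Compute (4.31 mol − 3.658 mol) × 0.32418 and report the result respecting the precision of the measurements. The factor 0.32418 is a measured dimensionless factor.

4.31 mol − 3.658 mol = 0.652 mol; the difference is limited to 2 decimal places (2 s.f.).
Carrying full precision, 0.652 × 0.32418 = 0.21136536 mol; 0.32418 has 5 s.f., so the result keeps min(2, 5) = 2 s.f.
Rounded to 2 significant figures: 2.1 × 10⁻¹ mol.

2.1 × 10⁻¹ mol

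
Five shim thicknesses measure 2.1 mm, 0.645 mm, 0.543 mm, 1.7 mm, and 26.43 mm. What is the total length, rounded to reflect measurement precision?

2.1 mm + 0.645 mm + 0.543 mm + 1.7 mm + 26.43 mm = 31.418 mm.
Addition/subtraction keeps the fewest decimal places: 2.1 → 1 decimal place, 0.645 → 3 decimal places, 0.543 → 3 decimal places, 1.7 → 1 decimal place, 26.43 → 2 decimal places; limit is 1.
Rounded to 1 decimal place: 31.4 mm.

31.4 mm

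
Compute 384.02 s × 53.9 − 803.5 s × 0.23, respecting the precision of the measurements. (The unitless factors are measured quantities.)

2.05 × 10⁴ s

384.02 × 53.9 = 20698.678 → 2.07 × 10⁴ s (3 s.f., last digit at the 10^2 place).
803.5 × 0.23 = 184.805 → 1.8 × 10² s (2 s.f., last digit at the 10^1 place).
Difference: 20513.873 s; keep the coarser place, 10^2.
Result: 2.05 × 10⁴ s.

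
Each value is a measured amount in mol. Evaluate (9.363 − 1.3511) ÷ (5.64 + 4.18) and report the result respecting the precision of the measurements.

0.816

9.363 − 1.3511 = 8.0119, limited to 3 d.p. → 4 s.f.; 5.64 + 4.18 = 9.82, limited to 2 d.p. → 3 s.f.
Carrying full precision, 8.0119 ÷ 9.82 = 0.815875763747…; keep min(4, 3) = 3 s.f.
Rounded to 3 significant figures: 0.816.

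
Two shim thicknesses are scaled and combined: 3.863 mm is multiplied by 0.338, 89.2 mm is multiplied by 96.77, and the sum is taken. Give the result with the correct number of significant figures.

8.63 × 10³ mm

3.863 × 0.338 = 1.305694 → 1.31 mm (3 s.f., last digit at the 10^-2 place).
89.2 × 96.77 = 8631.884 → 8.63 × 10³ mm (3 s.f., last digit at the 10^1 place).
Sum: 8633.189694 mm; keep the coarser place, 10^1.
Result: 8.63 × 10³ mm.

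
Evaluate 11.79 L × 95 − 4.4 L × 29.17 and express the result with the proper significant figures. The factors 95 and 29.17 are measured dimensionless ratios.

11.79 × 95 = 1120.05 → 1.1 × 10^3 L (2 s.f., last digit at the 10^2 place).
4.4 × 29.17 = 128.348 → 1.3 × 10^2 L (2 s.f., last digit at the 10^1 place).
Difference: 991.702 L; keep the coarser place, 10^2.
Result: 1.0 × 10^3 L.

1.0 × 10^3 L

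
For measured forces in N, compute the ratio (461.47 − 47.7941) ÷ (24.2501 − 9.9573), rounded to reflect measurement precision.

461.47 − 47.7941 = 413.6759, limited to 2 d.p. → 5 s.f.; 24.2501 − 9.9573 = 14.2928, limited to 4 d.p. → 6 s.f.
Carrying full precision, 413.6759 ÷ 14.2928 = 28.9429572932…; keep min(5, 6) = 5 s.f.
Rounded to 5 significant figures: 28.943.

28.943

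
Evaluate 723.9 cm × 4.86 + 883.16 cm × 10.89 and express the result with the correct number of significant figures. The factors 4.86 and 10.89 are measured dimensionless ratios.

723.9 × 4.86 = 3518.154 → 3.52 × 10³ cm (3 s.f., last digit at the 10^1 place).
883.16 × 10.89 = 9617.6124 → 9618 cm (4 s.f., last digit at the 10^0 place).
Sum: 13135.7664 cm; keep the coarser place, 10^1.
Result: 1.314 × 10⁴ cm.

1.314 × 10⁴ cm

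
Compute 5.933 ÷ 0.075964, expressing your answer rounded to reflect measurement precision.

78.10

5.933 ÷ 0.075964 = 78.10278553…
Multiplication/division keeps the fewest significant figures: 5.933 → 4 s.f., 0.075964 → 5 s.f.; limit is 4.
Rounded to 4 significant figures: 78.10.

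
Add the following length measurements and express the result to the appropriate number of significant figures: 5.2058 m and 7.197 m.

12.403 m

5.2058 m + 7.197 m = 12.4028 m.
Addition/subtraction keeps the fewest decimal places: 5.2058 → 4 decimal places, 7.197 → 3 decimal places; limit is 3.
Rounded to 3 decimal places: 12.403 m.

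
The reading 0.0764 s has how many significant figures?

0.0764: leading zeros are not significant.

3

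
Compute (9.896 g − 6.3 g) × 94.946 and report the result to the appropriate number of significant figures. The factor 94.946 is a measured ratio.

3.4 × 10² g

9.896 g − 6.3 g = 3.596 g; the difference is limited to 1 decimal place (2 s.f.).
Carrying full precision, 3.596 × 94.946 = 341.425816 g; 94.946 has 5 s.f., so the result keeps min(2, 5) = 2 s.f.
Rounded to 2 significant figures: 3.4 × 10² g.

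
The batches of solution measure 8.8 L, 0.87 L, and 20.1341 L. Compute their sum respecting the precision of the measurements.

29.8 L

8.8 L + 0.87 L + 20.1341 L = 29.8041 L.
Addition/subtraction keeps the fewest decimal places: 8.8 → 1 decimal place, 0.87 → 2 decimal places, 20.1341 → 4 decimal places; limit is 1.
Rounded to 1 decimal place: 29.8 L.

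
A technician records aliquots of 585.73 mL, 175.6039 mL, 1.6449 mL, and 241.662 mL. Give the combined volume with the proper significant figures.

585.73 mL + 175.6039 mL + 1.6449 mL + 241.662 mL = 1004.6408 mL.
Addition/subtraction keeps the fewest decimal places: 585.73 → 2 decimal places, 175.6039 → 4 decimal places, 1.6449 → 4 decimal places, 241.662 → 3 decimal places; limit is 2.
Rounded to 2 decimal places: 1004.64 mL.

1004.64 mL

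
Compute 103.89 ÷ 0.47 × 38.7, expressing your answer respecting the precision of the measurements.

8.6 × 10³

103.89 ÷ 0.47 × 38.7 = 8554.34680851…
Multiplication/division keeps the fewest significant figures: 103.89 → 5 s.f., 0.47 → 2 s.f., 38.7 → 3 s.f.; limit is 2.
Rounded to 2 significant figures: 8.6 × 10³.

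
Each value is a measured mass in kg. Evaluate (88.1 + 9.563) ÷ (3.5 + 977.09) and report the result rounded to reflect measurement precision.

88.1 + 9.563 = 97.663, limited to 1 d.p. → 3 s.f.; 3.5 + 977.09 = 980.59, limited to 1 d.p. → 4 s.f.
Carrying full precision, 97.663 ÷ 980.59 = 0.0995961614946…; keep min(3, 4) = 3 s.f.
Rounded to 3 significant figures: 0.0996.

0.0996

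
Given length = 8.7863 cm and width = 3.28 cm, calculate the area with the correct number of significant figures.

area = 8.7863 cm × 3.28 cm = 28.819064 cm².
8.7863 has 5 significant figures; 3.28 has 3.
Division/multiplication keeps the fewest: 3 significant figures.
Rounded: 28.8 cm².

28.8 cm²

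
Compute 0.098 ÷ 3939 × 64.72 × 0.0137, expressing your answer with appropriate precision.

2.2 × 10⁻⁵

0.098 ÷ 3939 × 64.72 × 0.0137 = 0.0000220596780909…
Multiplication/division keeps the fewest significant figures: 0.098 → 2 s.f., 3939 → 4 s.f., 64.72 → 4 s.f., 0.0137 → 3 s.f.; limit is 2.
Rounded to 2 significant figures: 2.2 × 10⁻⁵.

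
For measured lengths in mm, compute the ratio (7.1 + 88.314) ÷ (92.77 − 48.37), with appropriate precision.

2.15

7.1 + 88.314 = 95.414, limited to 1 d.p. → 3 s.f.; 92.77 − 48.37 = 44.40, limited to 2 d.p. → 4 s.f.
Carrying full precision, 95.414 ÷ 44.40 = 2.14896396396…; keep min(3, 4) = 3 s.f.
Rounded to 3 significant figures: 2.15.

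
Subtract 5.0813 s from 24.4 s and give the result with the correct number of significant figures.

19.3 s

24.4 s − 5.0813 s = 19.3187 s.
Addition/subtraction keeps the fewest decimal places: 24.4 → 1 decimal place, 5.0813 → 4 decimal places; limit is 1.
Rounded to 1 decimal place: 19.3 s.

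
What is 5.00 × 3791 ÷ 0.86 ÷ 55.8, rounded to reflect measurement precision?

3.9 × 10²

5.00 × 3791 ÷ 0.86 ÷ 55.8 = 394.994581979…
Multiplication/division keeps the fewest significant figures: 5.00 → 3 s.f., 3791 → 4 s.f., 0.86 → 2 s.f., 55.8 → 3 s.f.; limit is 2.
Rounded to 2 significant figures: 3.9 × 10².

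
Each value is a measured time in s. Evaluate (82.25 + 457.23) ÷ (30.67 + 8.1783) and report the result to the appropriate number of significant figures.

82.25 + 457.23 = 539.48, limited to 2 d.p. → 5 s.f.; 30.67 + 8.1783 = 38.8483, limited to 2 d.p. → 4 s.f.
Carrying full precision, 539.48 ÷ 38.8483 = 13.886836747…; keep min(5, 4) = 4 s.f.
Rounded to 4 significant figures: 13.89.

13.89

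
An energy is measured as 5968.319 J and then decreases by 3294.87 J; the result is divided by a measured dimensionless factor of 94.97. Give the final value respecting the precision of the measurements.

5968.319 J − 3294.87 J = 2673.449 J; the difference is limited to 2 decimal places (6 s.f.).
Carrying full precision, 2673.449 ÷ 94.97 = 28.1504580394… J; 94.97 has 4 s.f., so the result keeps min(6, 4) = 4 s.f.
Rounded to 4 significant figures: 28.15 J.

28.15 J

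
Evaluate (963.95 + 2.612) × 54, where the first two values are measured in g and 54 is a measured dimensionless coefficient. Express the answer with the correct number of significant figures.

963.95 g + 2.612 g = 966.562 g; the sum is limited to 2 decimal places (5 s.f.).
Carrying full precision, 966.562 × 54 = 52194.348 g; 54 has 2 s.f., so the result keeps min(5, 2) = 2 s.f.
Rounded to 2 significant figures: 5.2 × 10⁴ g.

5.2 × 10⁴ g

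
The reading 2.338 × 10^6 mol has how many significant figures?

2.338 × 10^6: in scientific notation every digit of the coefficient is significant.

4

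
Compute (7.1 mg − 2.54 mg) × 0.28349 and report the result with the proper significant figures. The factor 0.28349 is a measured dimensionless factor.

1.3 mg

7.1 mg − 2.54 mg = 4.56 mg; the difference is limited to 1 decimal place (2 s.f.).
Carrying full precision, 4.56 × 0.28349 = 1.2927144 mg; 0.28349 has 5 s.f., so the result keeps min(2, 5) = 2 s.f.
Rounded to 2 significant figures: 1.3 mg.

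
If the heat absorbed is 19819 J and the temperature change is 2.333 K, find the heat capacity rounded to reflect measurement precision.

8495 J/K

heat capacity = 19819 J ÷ 2.333 K = 8495.07072439… J/K.
19819 has 5 significant figures; 2.333 has 4.
Division/multiplication keeps the fewest: 4 significant figures.
Rounded: 8495 J/K.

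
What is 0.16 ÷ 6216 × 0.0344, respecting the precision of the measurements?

8.9 × 10⁻⁷

0.16 ÷ 6216 × 0.0344 = 8.85456885457 × 10^-7…
Multiplication/division keeps the fewest significant figures: 0.16 → 2 s.f., 6216 → 4 s.f., 0.0344 → 3 s.f.; limit is 2.
Rounded to 2 significant figures: 8.9 × 10⁻⁷.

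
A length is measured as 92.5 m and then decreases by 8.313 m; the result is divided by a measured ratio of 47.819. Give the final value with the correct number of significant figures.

1.76 m

92.5 m − 8.313 m = 84.187 m; the difference is limited to 1 decimal place (3 s.f.).
Carrying full precision, 84.187 ÷ 47.819 = 1.76053451557… m; 47.819 has 5 s.f., so the result keeps min(3, 5) = 3 s.f.
Rounded to 3 significant figures: 1.76 m.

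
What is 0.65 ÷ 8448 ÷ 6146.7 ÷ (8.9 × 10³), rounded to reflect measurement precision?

1.4 × 10⁻¹²

0.65 ÷ 8448 ÷ 6146.7 ÷ (8.9 × 10³) = 1.40646013726 × 10^-12…
Multiplication/division keeps the fewest significant figures: 0.65 → 2 s.f., 8448 → 4 s.f., 6146.7 → 5 s.f., 8.9 × 10³ → 2 s.f.; limit is 2.
Rounded to 2 significant figures: 1.4 × 10⁻¹².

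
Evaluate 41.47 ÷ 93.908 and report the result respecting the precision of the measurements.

41.47 ÷ 93.908 = 0.441602419389…
Multiplication/division keeps the fewest significant figures: 41.47 → 4 s.f., 93.908 → 5 s.f.; limit is 4.
Rounded to 4 significant figures: 0.4416.

0.4416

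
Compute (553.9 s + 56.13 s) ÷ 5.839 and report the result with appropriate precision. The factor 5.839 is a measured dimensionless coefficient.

553.9 s + 56.13 s = 610.03 s; the sum is limited to 1 decimal place (4 s.f.).
Carrying full precision, 610.03 ÷ 5.839 = 104.47508135… s; 5.839 has 4 s.f., so the result keeps min(4, 4) = 4 s.f.
Rounded to 4 significant figures: 104.5 s.

104.5 s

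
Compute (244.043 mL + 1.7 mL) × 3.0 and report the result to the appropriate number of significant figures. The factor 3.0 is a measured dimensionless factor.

7.4 × 10² mL

244.043 mL + 1.7 mL = 245.743 mL; the sum is limited to 1 decimal place (4 s.f.).
Carrying full precision, 245.743 × 3.0 = 737.229 mL; 3.0 has 2 s.f., so the result keeps min(4, 2) = 2 s.f.
Rounded to 2 significant figures: 7.4 × 10² mL.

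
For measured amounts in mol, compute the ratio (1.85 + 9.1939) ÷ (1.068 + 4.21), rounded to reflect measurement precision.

2.09

1.85 + 9.1939 = 11.0439, limited to 2 d.p. → 4 s.f.; 1.068 + 4.21 = 5.278, limited to 2 d.p. → 3 s.f.
Carrying full precision, 11.0439 ÷ 5.278 = 2.0924403183…; keep min(4, 3) = 3 s.f.
Rounded to 3 significant figures: 2.09.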